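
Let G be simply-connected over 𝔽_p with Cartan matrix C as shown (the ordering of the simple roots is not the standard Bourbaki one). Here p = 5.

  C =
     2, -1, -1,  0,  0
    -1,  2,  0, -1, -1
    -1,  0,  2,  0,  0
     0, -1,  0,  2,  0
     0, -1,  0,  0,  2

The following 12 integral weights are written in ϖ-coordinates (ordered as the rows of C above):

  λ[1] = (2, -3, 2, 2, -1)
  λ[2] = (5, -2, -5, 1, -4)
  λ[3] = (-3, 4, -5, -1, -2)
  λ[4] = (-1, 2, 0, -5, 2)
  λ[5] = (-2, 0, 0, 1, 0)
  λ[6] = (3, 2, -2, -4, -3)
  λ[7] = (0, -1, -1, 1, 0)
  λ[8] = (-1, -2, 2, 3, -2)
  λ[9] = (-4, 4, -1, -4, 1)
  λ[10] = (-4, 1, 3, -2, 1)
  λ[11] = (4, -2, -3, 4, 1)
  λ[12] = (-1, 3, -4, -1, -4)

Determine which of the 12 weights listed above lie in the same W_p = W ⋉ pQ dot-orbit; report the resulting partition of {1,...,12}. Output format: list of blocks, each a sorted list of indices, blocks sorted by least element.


Type D_5, rank 5, |W|=1920; reorder rows/cols to standard.

Alcove-folded reps (p=5, 12 weights, presented ϖ-order):

  [1] (0, 1, 1, 1, 0);  [2] (1, 0, 1, 1, 0);  [3] (1, 0, 1, 1, 0);  [4] (1, 0, 0, 2, 1);  [5] (1, 0, 0, 2, 1);  [6] (1, 0, 1, 1, 0);  [7] (1, 0, 0, 2, 1);  [8] (0, 1, 1, 1, 0);  [9] (0, 1, 1, 1, 0);  [10] (0, 1, 1, 1, 0);  [11] (1, 0, 0, 2, 1);  [12] (1, 0, 0, 2, 1)

Grouping the 12 weights by Ā_5-representative: 3 linkage classes.

[[1, 8, 9, 10], [2, 3, 6], [4, 5, 7, 11, 12]]


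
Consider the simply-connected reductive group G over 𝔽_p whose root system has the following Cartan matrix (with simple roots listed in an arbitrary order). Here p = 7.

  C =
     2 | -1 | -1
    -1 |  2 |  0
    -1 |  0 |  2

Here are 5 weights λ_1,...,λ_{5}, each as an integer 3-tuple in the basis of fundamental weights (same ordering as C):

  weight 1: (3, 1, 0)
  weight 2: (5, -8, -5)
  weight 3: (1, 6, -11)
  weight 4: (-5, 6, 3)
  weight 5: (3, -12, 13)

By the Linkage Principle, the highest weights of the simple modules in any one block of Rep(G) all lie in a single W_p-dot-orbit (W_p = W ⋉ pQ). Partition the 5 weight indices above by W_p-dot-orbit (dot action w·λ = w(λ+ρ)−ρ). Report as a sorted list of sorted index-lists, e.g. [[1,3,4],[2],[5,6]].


C ↔ A_3 under row/col permutation; |W(A_3)| = 24.

λ_j+ρ reflected into Ā_7 (⟨·,θ^∨⟩≤7); 3-tuples as given:

    1: (4, 2, 1)
    2: (4, 2, 1)
    3: (4, 2, 1)
    4: (4, 3, 0)
    5: (4, 3, 0)

Grouping the 5 weights by Ā_7-representative: 2 linkage classes.

[[1, 2, 3], [4, 5]]


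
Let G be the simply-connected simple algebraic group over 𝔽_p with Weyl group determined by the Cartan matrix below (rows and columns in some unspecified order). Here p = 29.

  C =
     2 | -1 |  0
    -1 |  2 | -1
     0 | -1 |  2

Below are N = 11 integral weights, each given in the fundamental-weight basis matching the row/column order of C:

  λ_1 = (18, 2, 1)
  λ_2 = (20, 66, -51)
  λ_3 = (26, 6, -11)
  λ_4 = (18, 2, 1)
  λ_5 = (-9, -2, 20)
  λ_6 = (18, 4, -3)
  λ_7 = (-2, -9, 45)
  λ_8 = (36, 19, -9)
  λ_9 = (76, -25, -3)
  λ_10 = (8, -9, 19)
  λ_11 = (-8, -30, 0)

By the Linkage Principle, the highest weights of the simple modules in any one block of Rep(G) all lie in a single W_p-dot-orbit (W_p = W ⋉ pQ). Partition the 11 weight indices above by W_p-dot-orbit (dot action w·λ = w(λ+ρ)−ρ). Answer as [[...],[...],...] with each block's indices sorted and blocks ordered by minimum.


Cartan matrix: type A_3 (|W|=24); un-permuting the 3 rows.

Alcove-folded reps (p=29, 11 weights, presented ϖ-order):

    [1] (19, 3, 2)
    [2] (1, 8, 12)
    [3] (19, 3, 2)
    [4] (19, 3, 2)
    [5] (1, 8, 12)
    [6] (19, 3, 2)
    [7] (1, 8, 12)
    [8] (1, 8, 12)
    [9] (19, 3, 2)
    [10] (1, 8, 12)
    [11] (6, 22, 0)

3 distinct reps among the 11 weights ⇒ 3 W_29-linkage classes:

[[1, 3, 4, 6, 9], [2, 5, 7, 8, 10], [11]]


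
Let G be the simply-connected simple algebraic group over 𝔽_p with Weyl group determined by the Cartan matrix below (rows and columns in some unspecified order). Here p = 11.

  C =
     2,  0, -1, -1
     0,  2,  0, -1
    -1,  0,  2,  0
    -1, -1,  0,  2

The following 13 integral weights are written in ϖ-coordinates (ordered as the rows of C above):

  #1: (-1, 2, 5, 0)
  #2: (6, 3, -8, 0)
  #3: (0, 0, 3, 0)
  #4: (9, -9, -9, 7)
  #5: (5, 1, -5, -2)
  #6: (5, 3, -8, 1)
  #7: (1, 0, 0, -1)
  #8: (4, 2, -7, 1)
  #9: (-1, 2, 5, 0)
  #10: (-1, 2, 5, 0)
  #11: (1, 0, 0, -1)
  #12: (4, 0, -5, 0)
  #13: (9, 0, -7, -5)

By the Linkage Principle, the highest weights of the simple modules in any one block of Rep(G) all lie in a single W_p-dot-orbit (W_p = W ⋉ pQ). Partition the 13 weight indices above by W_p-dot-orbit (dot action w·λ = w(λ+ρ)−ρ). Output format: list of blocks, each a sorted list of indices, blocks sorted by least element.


Dynkin diagram of C (from the 6 off-diagonal −1 entries): A_4.

W_11-reps of the 13 weights in Ā_11 (same 4-coord order as C):

    λ_1+ρ ↦ (0, 3, 6, 1)
    λ_2+ρ ↦ (0, 3, 6, 1)
    λ_3+ρ ↦ (1, 1, 4, 1)
    λ_4+ρ ↦ (2, 1, 1, 0)
    λ_5+ρ ↦ (1, 1, 4, 1)
    λ_6+ρ ↦ (1, 3, 5, 1)
    λ_7+ρ ↦ (2, 1, 1, 0)
    λ_8+ρ ↦ (1, 3, 5, 1)
    λ_9+ρ ↦ (0, 3, 6, 1)
    λ_10+ρ ↦ (0, 3, 6, 1)
    λ_11+ρ ↦ (2, 1, 1, 0)
    λ_12+ρ ↦ (1, 1, 4, 1)
    λ_13+ρ ↦ (0, 3, 6, 1)

The 13 indices split into 4 linkage classes (same alcove rep ⇔ same W_11-dot-orbit):

[[1, 2, 9, 10, 13], [3, 5, 12], [4, 7, 11], [6, 8]]


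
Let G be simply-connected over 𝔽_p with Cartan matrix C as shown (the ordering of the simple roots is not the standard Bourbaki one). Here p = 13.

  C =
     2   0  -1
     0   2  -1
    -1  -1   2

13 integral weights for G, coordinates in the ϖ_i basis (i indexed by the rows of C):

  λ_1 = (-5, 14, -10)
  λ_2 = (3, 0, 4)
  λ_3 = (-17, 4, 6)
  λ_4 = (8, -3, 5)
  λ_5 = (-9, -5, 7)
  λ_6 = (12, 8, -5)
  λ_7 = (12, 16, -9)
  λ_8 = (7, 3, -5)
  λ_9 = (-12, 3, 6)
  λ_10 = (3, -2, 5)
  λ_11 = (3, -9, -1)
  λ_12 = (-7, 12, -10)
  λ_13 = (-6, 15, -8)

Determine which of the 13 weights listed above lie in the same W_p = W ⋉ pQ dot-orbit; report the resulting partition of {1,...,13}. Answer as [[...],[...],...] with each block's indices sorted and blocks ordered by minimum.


Type A_3, rank 3, |W|=24; reorder rows/cols to standard.

λ_j+ρ reflected into Ā_13 (⟨·,θ^∨⟩≤13); 3-tuples as given:

  λ_1+ρ ↦ (7, 0, 4) · λ_2+ρ ↦ (4, 1, 5) · λ_3+ρ ↦ (4, 1, 5) · λ_4+ρ ↦ (7, 0, 4) · λ_5+ρ ↦ (4, 0, 4) · λ_6+ρ ↦ (4, 0, 4) · λ_7+ρ ↦ (4, 0, 4) · λ_8+ρ ↦ (4, 0, 4) · λ_9+ρ ↦ (7, 0, 4) · λ_10+ρ ↦ (4, 1, 5) · λ_11+ρ ↦ (4, 0, 4) · λ_12+ρ ↦ (7, 0, 4) · λ_13+ρ ↦ (4, 1, 5)

Grouping the 13 weights by Ā_13-representative: 3 linkage classes.

[[1, 4, 9, 12], [2, 3, 10, 13], [5, 6, 7, 8, 11]]


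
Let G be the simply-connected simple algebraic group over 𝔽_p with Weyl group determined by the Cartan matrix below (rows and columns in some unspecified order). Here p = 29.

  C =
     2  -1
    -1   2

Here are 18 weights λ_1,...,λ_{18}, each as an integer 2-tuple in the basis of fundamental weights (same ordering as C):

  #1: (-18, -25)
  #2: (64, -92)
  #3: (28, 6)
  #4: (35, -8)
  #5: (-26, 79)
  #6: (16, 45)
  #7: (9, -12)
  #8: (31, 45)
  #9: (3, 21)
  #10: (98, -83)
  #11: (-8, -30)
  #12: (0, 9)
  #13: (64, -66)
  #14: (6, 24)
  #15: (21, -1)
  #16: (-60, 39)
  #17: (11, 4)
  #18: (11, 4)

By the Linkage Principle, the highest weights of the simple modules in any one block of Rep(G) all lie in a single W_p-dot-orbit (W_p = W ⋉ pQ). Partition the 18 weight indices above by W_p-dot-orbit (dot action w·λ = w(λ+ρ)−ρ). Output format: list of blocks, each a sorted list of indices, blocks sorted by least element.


Dynkin diagram of C (from the 2 off-diagonal −1 entries): A_2.

Folding the 18 weights λ_j+ρ into Ā_29 (reps in the given 2-coord order):

  λ_1+ρ ↦ (12, 5);  λ_2+ρ ↦ (4, 22);  λ_3+ρ ↦ (22, 0);  λ_4+ρ ↦ (22, 0);  λ_5+ρ ↦ (4, 22);  λ_6+ρ ↦ (12, 5);  λ_7+ρ ↦ (1, 10);  λ_8+ρ ↦ (3, 17);  λ_9+ρ ↦ (4, 22);  λ_10+ρ ↦ (12, 5);  λ_11+ρ ↦ (22, 0);  λ_12+ρ ↦ (1, 10);  λ_13+ρ ↦ (22, 0);  λ_14+ρ ↦ (4, 22);  λ_15+ρ ↦ (22, 0);  λ_16+ρ ↦ (1, 10);  λ_17+ρ ↦ (12, 5);  λ_18+ρ ↦ (12, 5)

Linkage partition of the 18 weights (5 classes, p=29):

[[1, 6, 10, 17, 18], [2, 5, 9, 14], [3, 4, 11, 13, 15], [7, 12, 16], [8]]


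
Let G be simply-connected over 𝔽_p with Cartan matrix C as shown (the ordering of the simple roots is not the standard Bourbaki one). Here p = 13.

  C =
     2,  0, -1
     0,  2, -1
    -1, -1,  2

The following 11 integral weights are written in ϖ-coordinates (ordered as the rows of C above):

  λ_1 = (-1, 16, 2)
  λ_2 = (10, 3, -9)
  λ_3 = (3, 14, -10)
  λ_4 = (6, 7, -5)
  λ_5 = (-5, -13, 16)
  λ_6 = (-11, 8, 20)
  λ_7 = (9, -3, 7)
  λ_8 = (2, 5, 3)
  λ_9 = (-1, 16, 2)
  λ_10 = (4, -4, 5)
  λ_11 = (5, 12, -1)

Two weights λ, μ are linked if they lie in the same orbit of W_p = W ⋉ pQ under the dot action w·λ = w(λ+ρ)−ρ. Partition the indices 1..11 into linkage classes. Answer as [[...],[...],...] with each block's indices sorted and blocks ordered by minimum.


A_3 Cartan matrix, 3 simple roots permuted; ρ=(1,1,1).

Folding the 11 weights λ_j+ρ into Ā_13 (reps in the given 3-coord order):

    λ_1 → (3, 6, 4)
    λ_2 → (3, 4, 4)
    λ_3 → (3, 4, 4)
    λ_4 → (3, 4, 4)
    λ_5 → (0, 8, 1)
    λ_6 → (3, 4, 4)
    λ_7 → (5, 3, 3)
    λ_8 → (3, 6, 4)
    λ_9 → (3, 6, 4)
    λ_10 → (5, 3, 3)
    λ_11 → (0, 7, 0)

These 11 weights hit 5 W_13-dot-orbits; sizes (3, 4, 1, 2, 1):

[[1, 8, 9], [2, 3, 4, 6], [5], [7, 10], [11]]


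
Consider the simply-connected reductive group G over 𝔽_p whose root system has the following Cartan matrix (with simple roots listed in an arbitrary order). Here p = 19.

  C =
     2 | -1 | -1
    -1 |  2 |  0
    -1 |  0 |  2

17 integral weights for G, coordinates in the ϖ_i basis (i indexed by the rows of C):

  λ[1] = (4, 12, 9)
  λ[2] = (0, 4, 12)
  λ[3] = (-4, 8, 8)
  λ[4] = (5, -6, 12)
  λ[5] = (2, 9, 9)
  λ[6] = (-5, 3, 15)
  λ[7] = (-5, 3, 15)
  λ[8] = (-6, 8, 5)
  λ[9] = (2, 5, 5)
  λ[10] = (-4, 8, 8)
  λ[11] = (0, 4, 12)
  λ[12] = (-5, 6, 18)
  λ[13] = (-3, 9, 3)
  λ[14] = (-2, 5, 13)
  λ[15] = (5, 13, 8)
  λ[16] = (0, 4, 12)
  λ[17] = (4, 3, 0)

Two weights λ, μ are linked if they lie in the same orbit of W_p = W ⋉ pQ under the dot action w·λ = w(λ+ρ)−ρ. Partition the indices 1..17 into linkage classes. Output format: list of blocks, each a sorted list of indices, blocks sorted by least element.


Type A_3, rank 3, |W|=24; reorder rows/cols to standard.

W_19-reps of the 17 weights in Ā_19 (same 3-coord order as C):

  λ_1+ρ ↦ (5, 4, 1);  λ_2+ρ ↦ (1, 5, 13);  λ_3+ρ ↦ (3, 6, 6);  λ_4+ρ ↦ (1, 5, 13);  λ_5+ρ ↦ (3, 6, 6);  λ_6+ρ ↦ (4, 0, 12);  λ_7+ρ ↦ (4, 0, 12);  λ_8+ρ ↦ (5, 4, 1);  λ_9+ρ ↦ (3, 6, 6);  λ_10+ρ ↦ (3, 6, 6);  λ_11+ρ ↦ (1, 5, 13);  λ_12+ρ ↦ (4, 0, 12);  λ_13+ρ ↦ (2, 8, 2);  λ_14+ρ ↦ (1, 5, 13);  λ_15+ρ ↦ (5, 4, 1);  λ_16+ρ ↦ (1, 5, 13);  λ_17+ρ ↦ (5, 4, 1)

5 distinct reps among the 17 weights ⇒ 5 W_19-linkage classes:

[[1, 8, 15, 17], [2, 4, 11, 14, 16], [3, 5, 9, 10], [6, 7, 12], [13]]


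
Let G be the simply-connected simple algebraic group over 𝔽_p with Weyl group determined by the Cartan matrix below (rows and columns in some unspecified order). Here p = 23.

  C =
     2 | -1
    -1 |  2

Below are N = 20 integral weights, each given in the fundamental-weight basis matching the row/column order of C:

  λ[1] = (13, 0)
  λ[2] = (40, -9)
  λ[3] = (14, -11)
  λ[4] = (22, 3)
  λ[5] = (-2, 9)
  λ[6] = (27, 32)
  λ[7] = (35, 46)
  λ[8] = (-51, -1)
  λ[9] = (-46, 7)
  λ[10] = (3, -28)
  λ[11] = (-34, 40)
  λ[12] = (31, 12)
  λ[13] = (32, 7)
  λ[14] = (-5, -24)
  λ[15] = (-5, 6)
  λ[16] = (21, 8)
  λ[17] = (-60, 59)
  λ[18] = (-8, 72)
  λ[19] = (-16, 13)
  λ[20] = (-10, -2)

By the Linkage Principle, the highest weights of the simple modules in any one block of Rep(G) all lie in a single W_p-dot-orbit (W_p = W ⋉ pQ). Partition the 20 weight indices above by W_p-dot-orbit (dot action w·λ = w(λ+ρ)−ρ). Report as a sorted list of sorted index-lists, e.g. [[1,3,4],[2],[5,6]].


Cartan matrix: type A_2 (|W|=6); un-permuting the 2 rows.

Folding the 20 weights λ_j+ρ into Ā_23 (reps in the given 2-coord order):

  1: (14, 1);  2: (5, 10);  3: (5, 10);  4: (19, 0);  5: (1, 9);  6: (5, 10);  7: (1, 9);  8: (19, 0);  9: (14, 1);  10: (19, 0);  11: (5, 10);  12: (1, 9);  13: (5, 10);  14: (19, 0);  15: (4, 3);  16: (14, 1);  17: (1, 9);  18: (4, 3);  19: (14, 1);  20: (1, 9)

Grouping the 20 weights by Ā_23-representative: 5 linkage classes.

[[1, 9, 16, 19], [2, 3, 6, 11, 13], [4, 8, 10, 14], [5, 7, 12, 17, 20], [15, 18]]


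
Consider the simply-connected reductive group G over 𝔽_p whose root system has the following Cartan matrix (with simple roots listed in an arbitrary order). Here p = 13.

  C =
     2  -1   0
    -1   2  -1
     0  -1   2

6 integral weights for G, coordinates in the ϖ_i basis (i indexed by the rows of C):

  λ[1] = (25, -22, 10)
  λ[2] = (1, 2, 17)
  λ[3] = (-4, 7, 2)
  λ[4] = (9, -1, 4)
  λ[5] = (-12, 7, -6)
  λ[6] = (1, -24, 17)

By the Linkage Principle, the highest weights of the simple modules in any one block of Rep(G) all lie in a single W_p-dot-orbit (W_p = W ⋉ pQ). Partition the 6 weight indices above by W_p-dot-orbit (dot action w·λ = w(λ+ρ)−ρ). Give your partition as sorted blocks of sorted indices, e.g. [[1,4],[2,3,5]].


Type A_3, rank 3, |W|=24; reorder rows/cols to standard.

W_13-reps of the 6 weights in Ā_13 (same 3-coord order as C):

  1: (8, 0, 3) · 2: (3, 5, 3) · 3: (3, 5, 3) · 4: (8, 0, 3) · 5: (3, 5, 3) · 6: (3, 5, 3)

Grouping the 6 weights by Ā_13-representative: 2 linkage classes.

[[1, 4], [2, 3, 5, 6]]


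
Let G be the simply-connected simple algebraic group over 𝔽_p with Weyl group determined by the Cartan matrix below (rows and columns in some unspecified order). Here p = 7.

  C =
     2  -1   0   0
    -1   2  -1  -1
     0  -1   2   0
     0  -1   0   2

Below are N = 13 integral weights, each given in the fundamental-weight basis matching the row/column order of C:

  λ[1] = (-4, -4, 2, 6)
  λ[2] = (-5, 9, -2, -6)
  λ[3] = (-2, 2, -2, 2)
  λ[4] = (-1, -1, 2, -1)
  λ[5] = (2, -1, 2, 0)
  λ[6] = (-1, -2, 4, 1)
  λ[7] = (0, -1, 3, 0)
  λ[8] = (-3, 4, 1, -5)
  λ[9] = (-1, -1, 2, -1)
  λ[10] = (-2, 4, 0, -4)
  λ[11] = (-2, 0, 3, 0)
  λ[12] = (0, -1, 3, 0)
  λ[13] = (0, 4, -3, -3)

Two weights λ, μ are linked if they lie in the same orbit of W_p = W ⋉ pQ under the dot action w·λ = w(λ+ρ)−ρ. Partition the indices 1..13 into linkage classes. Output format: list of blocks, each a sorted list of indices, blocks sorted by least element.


C ↔ D_4 under row/col permutation; |W(D_4)| = 192.

Folding the 13 weights λ_j+ρ into Ā_7 (reps in the given 4-coord order):

  λ_1 → (3, 0, 3, 1)
  λ_2 → (1, 1, 2, 2)
  λ_3 → (1, 1, 1, 3)
  λ_4 → (0, 0, 3, 0)
  λ_5 → (3, 0, 3, 1)
  λ_6 → (1, 0, 4, 1)
  λ_7 → (1, 0, 4, 1)
  λ_8 → (1, 1, 1, 3)
  λ_9 → (0, 0, 3, 0)
  λ_10 → (1, 1, 1, 3)
  λ_11 → (1, 0, 4, 1)
  λ_12 → (1, 0, 4, 1)
  λ_13 → (1, 1, 2, 2)

Linkage partition of the 13 weights (5 classes, p=7):

[[1, 5], [2, 13], [3, 8, 10], [4, 9], [6, 7, 11, 12]]


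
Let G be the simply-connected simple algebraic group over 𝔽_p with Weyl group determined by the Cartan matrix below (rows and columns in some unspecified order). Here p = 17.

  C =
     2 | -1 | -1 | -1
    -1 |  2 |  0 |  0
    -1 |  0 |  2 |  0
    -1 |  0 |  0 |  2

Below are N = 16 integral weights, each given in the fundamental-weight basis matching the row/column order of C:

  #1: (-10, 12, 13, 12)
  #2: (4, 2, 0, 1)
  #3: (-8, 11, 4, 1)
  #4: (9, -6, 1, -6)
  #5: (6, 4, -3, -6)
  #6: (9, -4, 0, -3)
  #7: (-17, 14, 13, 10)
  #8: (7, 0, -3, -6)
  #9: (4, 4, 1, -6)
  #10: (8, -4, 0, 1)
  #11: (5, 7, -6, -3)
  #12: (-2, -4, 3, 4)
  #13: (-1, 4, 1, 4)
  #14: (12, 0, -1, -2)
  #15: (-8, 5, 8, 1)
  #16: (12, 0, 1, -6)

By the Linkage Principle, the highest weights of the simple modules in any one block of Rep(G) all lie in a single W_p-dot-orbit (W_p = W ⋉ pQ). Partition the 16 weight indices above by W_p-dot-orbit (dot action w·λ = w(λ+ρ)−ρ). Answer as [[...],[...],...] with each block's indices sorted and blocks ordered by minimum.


Dynkin diagram of C (from the 6 off-diagonal −1 entries): D_4.

Each λ_j+ρ reduced to Ā_17; 4-tuples below use C's row order:

  [1] (3, 1, 0, 1)
  [2] (5, 3, 1, 2)
  [3] (0, 5, 2, 5)
  [4] (0, 5, 2, 5)
  [5] (0, 5, 2, 5)
  [6] (5, 3, 1, 2)
  [7] (1, 1, 2, 5)
  [8] (1, 1, 2, 5)
  [9] (0, 5, 2, 5)
  [10] (5, 3, 1, 2)
  [11] (1, 7, 4, 1)
  [12] (3, 1, 0, 1)
  [13] (0, 5, 2, 5)
  [14] (3, 1, 0, 1)
  [15] (1, 1, 2, 5)
  [16] (1, 1, 2, 5)

The 16 indices split into 5 linkage classes (same alcove rep ⇔ same W_17-dot-orbit):

[[1, 12, 14], [2, 6, 10], [3, 4, 5, 9, 13], [7, 8, 15, 16], [11]]


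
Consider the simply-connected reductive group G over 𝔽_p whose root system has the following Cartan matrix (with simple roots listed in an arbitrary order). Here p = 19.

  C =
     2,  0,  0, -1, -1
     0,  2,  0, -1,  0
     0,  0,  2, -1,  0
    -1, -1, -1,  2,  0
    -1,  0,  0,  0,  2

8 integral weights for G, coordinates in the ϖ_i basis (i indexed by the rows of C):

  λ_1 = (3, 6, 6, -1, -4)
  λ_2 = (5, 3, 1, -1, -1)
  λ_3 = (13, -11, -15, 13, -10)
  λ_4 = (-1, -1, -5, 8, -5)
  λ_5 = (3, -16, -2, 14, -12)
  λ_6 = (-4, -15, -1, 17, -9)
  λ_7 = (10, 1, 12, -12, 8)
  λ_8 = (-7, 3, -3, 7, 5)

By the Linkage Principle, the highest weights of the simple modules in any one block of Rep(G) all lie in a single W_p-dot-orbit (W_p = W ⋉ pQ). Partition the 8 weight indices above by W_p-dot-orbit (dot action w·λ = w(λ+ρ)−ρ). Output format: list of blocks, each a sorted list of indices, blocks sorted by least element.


D_5 Cartan matrix, 5 simple roots permuted; ρ=(1,1,1,1,1).

Ā_19 reps of the 8 weights (D_5, coords as presented):

    1: (1, 7, 7, 0, 3)
    2: (6, 4, 2, 0, 0)
    3: (4, 0, 4, 1, 0)
    4: (4, 0, 4, 1, 0)
    5: (1, 7, 7, 0, 3)
    6: (1, 7, 7, 0, 3)
    7: (2, 6, 1, 2, 4)
    8: (6, 4, 2, 0, 0)

Linkage partition of the 8 weights (4 classes, p=19):

[[1, 5, 6], [2, 8], [3, 4], [7]]


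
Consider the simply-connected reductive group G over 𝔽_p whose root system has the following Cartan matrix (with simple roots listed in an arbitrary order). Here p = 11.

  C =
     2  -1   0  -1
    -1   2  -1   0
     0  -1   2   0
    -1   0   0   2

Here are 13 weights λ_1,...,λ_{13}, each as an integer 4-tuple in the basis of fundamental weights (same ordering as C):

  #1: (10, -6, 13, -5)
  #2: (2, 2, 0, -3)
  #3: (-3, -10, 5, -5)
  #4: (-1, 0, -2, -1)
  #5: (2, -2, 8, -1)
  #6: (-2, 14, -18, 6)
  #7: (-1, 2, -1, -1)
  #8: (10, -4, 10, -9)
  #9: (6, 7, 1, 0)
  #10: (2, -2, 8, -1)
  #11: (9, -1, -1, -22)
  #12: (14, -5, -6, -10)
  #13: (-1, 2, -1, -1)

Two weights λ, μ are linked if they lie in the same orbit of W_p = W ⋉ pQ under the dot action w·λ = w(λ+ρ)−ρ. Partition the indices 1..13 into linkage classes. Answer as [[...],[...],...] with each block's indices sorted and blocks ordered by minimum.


Root system A_4: the 4×4 matrix C matches after relabeling.

Alcove-folded reps (p=11, 13 weights, presented ϖ-order):

  1: (3, 2, 0, 2);  2: (1, 3, 1, 2);  3: (3, 2, 0, 2);  4: (0, 0, 1, 0);  5: (2, 1, 8, 0);  6: (1, 3, 1, 2);  7: (0, 3, 0, 0);  8: (0, 3, 0, 0);  9: (1, 3, 1, 2);  10: (2, 1, 8, 0);  11: (0, 0, 1, 0);  12: (3, 2, 0, 2);  13: (0, 3, 0, 0)

These 13 weights hit 5 W_11-dot-orbits; sizes (3, 3, 2, 2, 3):

[[1, 3, 12], [2, 6, 9], [4, 11], [5, 10], [7, 8, 13]]


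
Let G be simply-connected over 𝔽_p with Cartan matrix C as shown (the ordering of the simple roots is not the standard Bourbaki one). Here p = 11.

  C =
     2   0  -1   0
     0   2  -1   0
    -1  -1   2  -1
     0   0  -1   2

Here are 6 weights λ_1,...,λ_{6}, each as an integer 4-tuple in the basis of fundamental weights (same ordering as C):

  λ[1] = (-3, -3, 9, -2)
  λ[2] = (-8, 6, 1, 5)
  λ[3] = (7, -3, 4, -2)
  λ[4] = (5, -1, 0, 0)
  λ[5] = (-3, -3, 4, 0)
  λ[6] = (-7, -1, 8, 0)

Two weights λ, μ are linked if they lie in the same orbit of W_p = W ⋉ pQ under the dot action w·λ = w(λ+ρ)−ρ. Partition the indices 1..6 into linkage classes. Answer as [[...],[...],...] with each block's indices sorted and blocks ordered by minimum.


Cartan matrix: type D_4 (|W|=192); un-permuting the 4 rows.

Alcove-folded reps (p=11, 6 weights, presented ϖ-order):

  λ_1 → (2, 2, 1, 1)
  λ_2 → (2, 2, 1, 1)
  λ_3 → (6, 0, 1, 1)
  λ_4 → (6, 0, 1, 1)
  λ_5 → (2, 2, 1, 1)
  λ_6 → (6, 0, 1, 1)

Grouping the 6 weights by Ā_11-representative: 2 linkage classes.

[[1, 2, 5], [3, 4, 6]]


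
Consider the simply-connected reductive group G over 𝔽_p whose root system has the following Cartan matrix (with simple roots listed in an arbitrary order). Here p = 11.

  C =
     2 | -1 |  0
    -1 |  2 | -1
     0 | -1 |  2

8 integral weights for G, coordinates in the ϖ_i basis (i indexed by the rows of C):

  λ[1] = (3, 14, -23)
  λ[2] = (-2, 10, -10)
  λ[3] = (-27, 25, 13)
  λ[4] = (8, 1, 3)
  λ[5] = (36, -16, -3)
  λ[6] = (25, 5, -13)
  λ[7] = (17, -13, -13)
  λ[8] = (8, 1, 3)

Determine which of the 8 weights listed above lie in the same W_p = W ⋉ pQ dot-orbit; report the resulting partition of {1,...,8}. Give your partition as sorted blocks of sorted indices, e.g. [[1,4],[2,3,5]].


Type A_3, rank 3, |W|=24; reorder rows/cols to standard.

Ā_11 reps of the 8 weights (A_3, coords as presented):

  λ_1 → (4, 4, 0) · λ_2 → (1, 1, 9) · λ_3 → (4, 4, 0) · λ_4 → (5, 2, 0) · λ_5 → (5, 2, 0) · λ_6 → (5, 1, 1) · λ_7 → (5, 1, 1) · λ_8 → (5, 2, 0)

4 distinct reps among the 8 weights ⇒ 4 W_11-linkage classes:

[[1, 3], [2], [4, 5, 8], [6, 7]]


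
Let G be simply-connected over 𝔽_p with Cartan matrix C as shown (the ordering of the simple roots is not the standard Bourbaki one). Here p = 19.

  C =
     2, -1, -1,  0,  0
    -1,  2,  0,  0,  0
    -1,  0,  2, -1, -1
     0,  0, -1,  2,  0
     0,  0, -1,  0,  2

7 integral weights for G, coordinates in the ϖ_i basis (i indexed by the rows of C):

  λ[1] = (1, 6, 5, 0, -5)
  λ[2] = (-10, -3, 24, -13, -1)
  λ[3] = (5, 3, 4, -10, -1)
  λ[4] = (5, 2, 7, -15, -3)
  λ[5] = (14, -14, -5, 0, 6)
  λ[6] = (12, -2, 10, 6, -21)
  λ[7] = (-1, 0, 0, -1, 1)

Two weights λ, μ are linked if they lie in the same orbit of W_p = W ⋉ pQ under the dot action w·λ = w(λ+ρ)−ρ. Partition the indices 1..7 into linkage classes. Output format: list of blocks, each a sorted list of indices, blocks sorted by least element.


Type D_5, rank 5, |W|=1920; reorder rows/cols to standard.

Each λ_j+ρ reduced to Ā_19; 5-tuples below use C's row order:

    [1] (1, 7, 2, 1, 4)
    [2] (2, 1, 0, 6, 6)
    [3] (2, 4, 0, 5, 4)
    [4] (2, 1, 0, 6, 6)
    [5] (1, 11, 1, 2, 2)
    [6] (1, 7, 2, 1, 4)
    [7] (0, 1, 1, 0, 2)

The 7 indices split into 5 linkage classes (same alcove rep ⇔ same W_19-dot-orbit):

[[1, 6], [2, 4], [3], [5], [7]]


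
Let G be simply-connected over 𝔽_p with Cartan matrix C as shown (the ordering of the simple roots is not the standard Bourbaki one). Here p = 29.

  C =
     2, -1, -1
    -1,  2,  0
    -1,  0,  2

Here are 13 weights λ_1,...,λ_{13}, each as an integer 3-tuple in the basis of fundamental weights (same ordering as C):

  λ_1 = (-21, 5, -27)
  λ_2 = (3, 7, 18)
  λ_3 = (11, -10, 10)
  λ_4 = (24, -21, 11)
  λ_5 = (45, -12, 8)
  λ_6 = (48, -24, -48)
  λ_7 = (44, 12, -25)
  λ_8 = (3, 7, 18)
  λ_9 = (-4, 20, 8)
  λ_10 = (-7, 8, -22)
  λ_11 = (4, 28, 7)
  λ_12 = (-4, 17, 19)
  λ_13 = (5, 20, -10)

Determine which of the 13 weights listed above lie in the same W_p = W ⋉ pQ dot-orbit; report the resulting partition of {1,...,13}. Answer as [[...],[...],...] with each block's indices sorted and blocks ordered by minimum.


Root system A_3: the 3×3 matrix C matches after relabeling.

Ā_29 reps of the 13 weights (A_3, coords as presented):

  λ_1+ρ ↦ (3, 9, 11) · λ_2+ρ ↦ (4, 6, 17) · λ_3+ρ ↦ (3, 9, 11) · λ_4+ρ ↦ (5, 12, 4) · λ_5+ρ ↦ (3, 9, 11) · λ_6+ρ ↦ (3, 18, 6) · λ_7+ρ ↦ (0, 16, 5) · λ_8+ρ ↦ (4, 6, 17) · λ_9+ρ ↦ (3, 18, 6) · λ_10+ρ ↦ (3, 18, 6) · λ_11+ρ ↦ (0, 16, 5) · λ_12+ρ ↦ (3, 9, 11) · λ_13+ρ ↦ (3, 18, 6)

Grouping the 13 weights by Ā_29-representative: 5 linkage classes.

[[1, 3, 5, 12], [2, 8], [4], [6, 9, 10, 13], [7, 11]]


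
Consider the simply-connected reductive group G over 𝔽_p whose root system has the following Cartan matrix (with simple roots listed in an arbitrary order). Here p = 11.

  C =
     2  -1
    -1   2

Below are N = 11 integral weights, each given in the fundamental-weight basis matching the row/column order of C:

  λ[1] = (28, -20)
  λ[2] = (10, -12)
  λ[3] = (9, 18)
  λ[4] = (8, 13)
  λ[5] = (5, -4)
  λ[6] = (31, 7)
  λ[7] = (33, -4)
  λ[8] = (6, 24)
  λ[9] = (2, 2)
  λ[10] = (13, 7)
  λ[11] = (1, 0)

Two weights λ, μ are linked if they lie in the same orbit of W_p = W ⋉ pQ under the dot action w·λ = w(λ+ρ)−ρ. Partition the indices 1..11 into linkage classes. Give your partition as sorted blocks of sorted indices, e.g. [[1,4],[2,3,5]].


Root system A_2: the 2×2 matrix C matches after relabeling.

Folding the 11 weights λ_j+ρ into Ā_11 (reps in the given 2-coord order):

  λ_1 → (1, 7);  λ_2 → (0, 11);  λ_3 → (1, 7);  λ_4 → (2, 1);  λ_5 → (3, 3);  λ_6 → (1, 7);  λ_7 → (2, 1);  λ_8 → (1, 7);  λ_9 → (3, 3);  λ_10 → (0, 3);  λ_11 → (2, 1)

Partition of {1..11} into 5 W_11-dot-orbits:

[[1, 3, 6, 8], [2], [4, 7, 11], [5, 9], [10]]


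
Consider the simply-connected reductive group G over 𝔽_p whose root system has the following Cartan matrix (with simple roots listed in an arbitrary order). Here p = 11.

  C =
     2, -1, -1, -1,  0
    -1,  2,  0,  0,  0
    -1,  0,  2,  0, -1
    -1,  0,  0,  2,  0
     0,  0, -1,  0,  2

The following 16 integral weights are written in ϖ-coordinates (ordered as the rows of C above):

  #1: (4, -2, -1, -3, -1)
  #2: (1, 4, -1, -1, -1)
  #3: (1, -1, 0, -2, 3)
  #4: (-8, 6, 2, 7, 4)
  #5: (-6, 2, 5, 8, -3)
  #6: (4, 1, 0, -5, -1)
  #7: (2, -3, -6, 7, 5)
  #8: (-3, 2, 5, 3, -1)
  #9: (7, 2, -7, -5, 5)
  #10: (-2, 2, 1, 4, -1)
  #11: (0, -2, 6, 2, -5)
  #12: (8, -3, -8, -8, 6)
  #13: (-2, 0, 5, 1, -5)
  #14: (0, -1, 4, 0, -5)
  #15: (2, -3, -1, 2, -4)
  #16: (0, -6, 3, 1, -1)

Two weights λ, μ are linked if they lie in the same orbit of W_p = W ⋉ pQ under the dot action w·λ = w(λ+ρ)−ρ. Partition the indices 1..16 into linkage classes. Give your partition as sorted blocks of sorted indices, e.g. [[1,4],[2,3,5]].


Root system D_5: the 5×5 matrix C matches after relabeling.

Ā_11 reps of the 16 weights (D_5, coords as presented):

  λ_1+ρ ↦ (2, 1, 0, 2, 0)
  λ_2+ρ ↦ (2, 5, 0, 0, 0)
  λ_3+ρ ↦ (1, 0, 1, 1, 4)
  λ_4+ρ ↦ (2, 0, 1, 1, 0)
  λ_5+ρ ↦ (1, 2, 1, 4, 0)
  λ_6+ρ ↦ (1, 2, 1, 4, 0)
  λ_7+ρ ↦ (1, 2, 1, 4, 0)
  λ_8+ρ ↦ (2, 1, 0, 2, 0)
  λ_9+ρ ↦ (2, 1, 0, 2, 0)
  λ_10+ρ ↦ (1, 2, 1, 4, 0)
  λ_11+ρ ↦ (0, 1, 0, 3, 4)
  λ_12+ρ ↦ (2, 5, 0, 0, 0)
  λ_13+ρ ↦ (1, 0, 1, 1, 4)
  λ_14+ρ ↦ (1, 0, 1, 1, 4)
  λ_15+ρ ↦ (2, 0, 1, 1, 0)
  λ_16+ρ ↦ (2, 1, 0, 2, 0)

Partition of {1..16} into 6 W_11-dot-orbits:

[[1, 8, 9, 16], [2, 12], [3, 13, 14], [4, 15], [5, 6, 7, 10], [11]]


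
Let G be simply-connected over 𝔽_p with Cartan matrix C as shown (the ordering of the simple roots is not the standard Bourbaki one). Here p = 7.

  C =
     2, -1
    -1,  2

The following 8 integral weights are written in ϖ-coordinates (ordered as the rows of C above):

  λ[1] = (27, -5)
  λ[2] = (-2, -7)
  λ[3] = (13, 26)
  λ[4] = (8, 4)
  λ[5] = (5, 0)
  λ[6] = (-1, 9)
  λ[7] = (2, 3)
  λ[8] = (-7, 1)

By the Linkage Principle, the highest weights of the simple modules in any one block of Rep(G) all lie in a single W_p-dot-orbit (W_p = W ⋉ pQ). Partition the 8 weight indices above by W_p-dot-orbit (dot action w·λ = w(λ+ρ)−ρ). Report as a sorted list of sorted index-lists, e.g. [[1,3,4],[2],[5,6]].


Cartan matrix: type A_2 (|W|=6); un-permuting the 2 rows.

W_7-reps of the 8 weights in Ā_7 (same 2-coord order as C):

    λ_1 → (3, 4)
    λ_2 → (6, 1)
    λ_3 → (6, 1)
    λ_4 → (0, 2)
    λ_5 → (6, 1)
    λ_6 → (3, 4)
    λ_7 → (3, 4)
    λ_8 → (2, 4)

Linkage partition of the 8 weights (4 classes, p=7):

[[1, 6, 7], [2, 3, 5], [4], [8]]


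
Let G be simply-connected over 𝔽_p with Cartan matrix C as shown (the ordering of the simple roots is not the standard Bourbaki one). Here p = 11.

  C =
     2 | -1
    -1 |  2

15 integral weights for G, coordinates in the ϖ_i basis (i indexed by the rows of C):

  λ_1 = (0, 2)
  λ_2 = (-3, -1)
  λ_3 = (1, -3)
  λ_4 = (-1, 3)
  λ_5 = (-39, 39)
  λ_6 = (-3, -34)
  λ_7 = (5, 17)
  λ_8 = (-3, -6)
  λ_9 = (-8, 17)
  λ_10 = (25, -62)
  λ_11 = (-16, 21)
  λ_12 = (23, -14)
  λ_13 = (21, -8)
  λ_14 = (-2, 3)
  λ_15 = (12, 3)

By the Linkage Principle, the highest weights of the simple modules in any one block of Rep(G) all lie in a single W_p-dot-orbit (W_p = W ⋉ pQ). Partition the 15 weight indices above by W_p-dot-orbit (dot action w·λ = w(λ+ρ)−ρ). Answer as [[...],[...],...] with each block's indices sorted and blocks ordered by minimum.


Root system A_2: the 2×2 matrix C matches after relabeling.

λ_j+ρ reflected into Ā_11 (⟨·,θ^∨⟩≤11); 2-tuples as given:

    1: (1, 3)
    2: (0, 2)
    3: (0, 2)
    4: (0, 4)
    5: (5, 2)
    6: (0, 2)
    7: (5, 2)
    8: (5, 2)
    9: (0, 4)
    10: (5, 2)
    11: (0, 4)
    12: (0, 2)
    13: (0, 4)
    14: (1, 3)
    15: (5, 2)

The 15 indices split into 4 linkage classes (same alcove rep ⇔ same W_11-dot-orbit):

[[1, 14], [2, 3, 6, 12], [4, 9, 11, 13], [5, 7, 8, 10, 15]]


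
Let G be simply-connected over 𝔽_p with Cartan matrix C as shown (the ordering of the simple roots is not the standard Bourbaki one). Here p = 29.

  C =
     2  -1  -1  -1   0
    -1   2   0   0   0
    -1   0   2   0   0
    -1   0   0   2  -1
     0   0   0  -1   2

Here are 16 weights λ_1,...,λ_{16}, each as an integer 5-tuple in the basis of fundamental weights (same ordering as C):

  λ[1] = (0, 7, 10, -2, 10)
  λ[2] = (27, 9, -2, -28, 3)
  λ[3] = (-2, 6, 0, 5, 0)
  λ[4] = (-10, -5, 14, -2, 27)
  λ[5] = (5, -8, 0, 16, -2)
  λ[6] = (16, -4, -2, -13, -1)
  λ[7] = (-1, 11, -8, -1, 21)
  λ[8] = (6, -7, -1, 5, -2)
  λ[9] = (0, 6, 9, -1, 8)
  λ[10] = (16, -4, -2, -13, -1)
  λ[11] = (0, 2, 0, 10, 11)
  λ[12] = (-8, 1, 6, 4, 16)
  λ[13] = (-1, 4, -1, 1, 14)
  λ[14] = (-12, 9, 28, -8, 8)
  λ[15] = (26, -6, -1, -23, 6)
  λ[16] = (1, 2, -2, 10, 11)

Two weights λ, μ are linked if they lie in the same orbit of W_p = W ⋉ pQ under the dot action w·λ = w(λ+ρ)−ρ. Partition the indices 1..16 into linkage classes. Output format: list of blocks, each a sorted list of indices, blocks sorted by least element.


D_5 Cartan matrix, 5 simple roots permuted; ρ=(1,1,1,1,1).

λ_j+ρ reflected into Ā_29 (⟨·,θ^∨⟩≤29); 5-tuples as given:

    λ_1 → (1, 7, 10, 0, 9)
    λ_2 → (1, 1, 8, 0, 14)
    λ_3 → (1, 6, 0, 5, 1)
    λ_4 → (1, 1, 8, 0, 14)
    λ_5 → (1, 6, 0, 5, 1)
    λ_6 → (1, 3, 1, 0, 12)
    λ_7 → (0, 5, 0, 2, 15)
    λ_8 → (1, 6, 0, 5, 1)
    λ_9 → (1, 7, 10, 0, 9)
    λ_10 → (1, 3, 1, 0, 12)
    λ_11 → (1, 3, 1, 0, 12)
    λ_12 → (0, 5, 0, 2, 15)
    λ_13 → (0, 5, 0, 2, 15)
    λ_14 → (1, 7, 10, 0, 9)
    λ_15 → (0, 5, 0, 2, 15)
    λ_16 → (1, 3, 1, 0, 12)

The 16 indices split into 5 linkage classes (same alcove rep ⇔ same W_29-dot-orbit):

[[1, 9, 14], [2, 4], [3, 5, 8], [6, 10, 11, 16], [7, 12, 13, 15]]


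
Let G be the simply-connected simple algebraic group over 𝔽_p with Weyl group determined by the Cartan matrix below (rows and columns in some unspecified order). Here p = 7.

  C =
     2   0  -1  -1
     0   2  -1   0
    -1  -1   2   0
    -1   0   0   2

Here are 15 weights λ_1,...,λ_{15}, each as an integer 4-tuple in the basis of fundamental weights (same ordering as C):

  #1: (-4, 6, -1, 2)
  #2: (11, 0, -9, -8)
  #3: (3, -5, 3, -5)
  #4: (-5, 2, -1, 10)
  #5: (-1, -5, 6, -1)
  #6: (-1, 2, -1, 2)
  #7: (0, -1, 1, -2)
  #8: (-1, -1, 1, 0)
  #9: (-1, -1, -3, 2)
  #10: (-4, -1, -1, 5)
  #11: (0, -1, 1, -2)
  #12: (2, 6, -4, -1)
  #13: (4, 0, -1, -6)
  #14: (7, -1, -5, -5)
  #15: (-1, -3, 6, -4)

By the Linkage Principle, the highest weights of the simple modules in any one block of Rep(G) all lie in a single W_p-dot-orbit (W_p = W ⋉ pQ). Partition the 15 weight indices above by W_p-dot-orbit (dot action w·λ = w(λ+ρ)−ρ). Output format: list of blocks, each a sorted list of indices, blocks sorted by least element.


Type A_4, rank 4, |W|=120; reorder rows/cols to standard.

Folding the 15 weights λ_j+ρ into Ā_7 (reps in the given 4-coord order):

  [1] (0, 4, 3, 0)
  [2] (0, 0, 2, 1)
  [3] (0, 3, 0, 3)
  [4] (0, 3, 0, 3)
  [5] (0, 4, 3, 0)
  [6] (0, 3, 0, 3)
  [7] (0, 0, 2, 1)
  [8] (0, 0, 2, 1)
  [9] (0, 0, 2, 1)
  [10] (0, 3, 0, 3)
  [11] (0, 0, 2, 1)
  [12] (0, 4, 3, 0)
  [13] (0, 1, 0, 5)
  [14] (0, 3, 0, 3)
  [15] (3, 2, 2, 0)

Grouping the 15 weights by Ā_7-representative: 5 linkage classes.

[[1, 5, 12], [2, 7, 8, 9, 11], [3, 4, 6, 10, 14], [13], [15]]


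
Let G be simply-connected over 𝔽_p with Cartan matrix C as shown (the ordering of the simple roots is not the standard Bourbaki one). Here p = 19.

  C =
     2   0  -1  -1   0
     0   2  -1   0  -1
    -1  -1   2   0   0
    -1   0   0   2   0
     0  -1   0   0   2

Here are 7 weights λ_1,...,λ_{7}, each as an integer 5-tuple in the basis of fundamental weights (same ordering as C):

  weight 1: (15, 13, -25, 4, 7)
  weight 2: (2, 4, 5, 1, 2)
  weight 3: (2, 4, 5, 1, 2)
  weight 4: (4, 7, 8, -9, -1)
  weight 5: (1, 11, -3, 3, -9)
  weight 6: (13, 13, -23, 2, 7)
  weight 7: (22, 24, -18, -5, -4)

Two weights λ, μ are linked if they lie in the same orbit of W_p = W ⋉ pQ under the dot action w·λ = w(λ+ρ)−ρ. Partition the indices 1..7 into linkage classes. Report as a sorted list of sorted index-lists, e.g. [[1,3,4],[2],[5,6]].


Type A_5, rank 5, |W|=720; reorder rows/cols to standard.

Ā_19 reps of the 7 weights (A_5, coords as presented):

  [1] (3, 5, 6, 2, 3)
  [2] (3, 5, 6, 2, 3)
  [3] (3, 5, 6, 2, 3)
  [4] (3, 5, 6, 2, 3)
  [5] (0, 2, 2, 4, 8)
  [6] (3, 5, 6, 2, 3)
  [7] (3, 4, 7, 3, 0)

3 distinct reps among the 7 weights ⇒ 3 W_19-linkage classes:

[[1, 2, 3, 4, 6], [5], [7]]


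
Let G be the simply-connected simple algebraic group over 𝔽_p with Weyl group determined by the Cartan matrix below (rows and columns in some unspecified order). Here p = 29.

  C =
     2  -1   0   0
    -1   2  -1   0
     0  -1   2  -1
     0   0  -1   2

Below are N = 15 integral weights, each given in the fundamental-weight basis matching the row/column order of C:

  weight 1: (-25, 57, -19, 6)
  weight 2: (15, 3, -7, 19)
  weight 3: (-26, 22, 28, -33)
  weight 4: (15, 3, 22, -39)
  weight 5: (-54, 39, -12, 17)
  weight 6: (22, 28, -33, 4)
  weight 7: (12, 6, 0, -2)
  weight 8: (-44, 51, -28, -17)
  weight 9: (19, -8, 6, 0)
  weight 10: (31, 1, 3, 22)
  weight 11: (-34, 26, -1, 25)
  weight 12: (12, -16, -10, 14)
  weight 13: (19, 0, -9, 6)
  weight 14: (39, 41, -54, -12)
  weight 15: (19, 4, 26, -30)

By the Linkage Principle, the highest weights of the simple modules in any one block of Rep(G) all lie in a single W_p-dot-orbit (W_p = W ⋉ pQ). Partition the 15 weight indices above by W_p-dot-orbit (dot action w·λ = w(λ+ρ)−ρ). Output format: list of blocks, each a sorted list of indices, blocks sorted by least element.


C ↔ A_4 under row/col permutation; |W(A_4)| = 120.

Ā_29 reps of the 15 weights (A_4, coords as presented):

  λ_1 → (5, 0, 11, 7) · λ_2 → (9, 2, 4, 9) · λ_3 → (3, 0, 2, 4) · λ_4 → (9, 2, 4, 9) · λ_5 → (5, 0, 11, 7) · λ_6 → (3, 0, 2, 4) · λ_7 → (13, 7, 0, 1) · λ_8 → (9, 2, 4, 9) · λ_9 → (13, 7, 0, 1) · λ_10 → (3, 0, 2, 4) · λ_11 → (3, 0, 2, 4) · λ_12 → (9, 2, 4, 9) · λ_13 → (13, 7, 0, 1) · λ_14 → (5, 0, 11, 7) · λ_15 → (3, 0, 2, 4)

These 15 weights hit 4 W_29-dot-orbits; sizes (3, 4, 5, 3):

[[1, 5, 14], [2, 4, 8, 12], [3, 6, 10, 11, 15], [7, 9, 13]]


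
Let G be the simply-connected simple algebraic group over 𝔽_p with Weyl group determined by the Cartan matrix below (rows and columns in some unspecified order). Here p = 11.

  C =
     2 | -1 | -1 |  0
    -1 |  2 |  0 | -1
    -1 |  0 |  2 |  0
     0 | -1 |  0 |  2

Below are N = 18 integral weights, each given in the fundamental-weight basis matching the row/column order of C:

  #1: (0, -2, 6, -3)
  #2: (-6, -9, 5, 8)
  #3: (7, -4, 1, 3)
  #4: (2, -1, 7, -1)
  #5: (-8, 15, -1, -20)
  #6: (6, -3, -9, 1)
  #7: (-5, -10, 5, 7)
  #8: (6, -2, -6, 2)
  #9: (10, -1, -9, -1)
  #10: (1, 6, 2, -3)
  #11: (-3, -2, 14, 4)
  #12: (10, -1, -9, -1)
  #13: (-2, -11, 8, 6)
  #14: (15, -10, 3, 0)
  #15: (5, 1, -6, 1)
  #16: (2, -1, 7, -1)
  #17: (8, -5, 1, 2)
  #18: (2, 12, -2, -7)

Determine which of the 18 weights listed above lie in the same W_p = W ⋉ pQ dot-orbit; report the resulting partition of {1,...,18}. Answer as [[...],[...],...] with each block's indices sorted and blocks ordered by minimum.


Root system A_4: the 4×4 matrix C matches after relabeling.

Each λ_j+ρ reduced to Ā_11; 4-tuples below use C's row order:

  1: (2, 0, 5, 1) · 2: (1, 1, 5, 2) · 3: (5, 3, 2, 1) · 4: (3, 0, 8, 0) · 5: (2, 0, 5, 1) · 6: (2, 0, 5, 1) · 7: (1, 1, 5, 2) · 8: (1, 1, 5, 2) · 9: (3, 0, 8, 0) · 10: (2, 5, 2, 1) · 11: (1, 1, 5, 2) · 12: (3, 0, 8, 0) · 13: (5, 3, 2, 1) · 14: (2, 0, 5, 1) · 15: (1, 2, 5, 2) · 16: (3, 0, 8, 0) · 17: (5, 3, 2, 1) · 18: (2, 5, 2, 1)

Partition of {1..18} into 6 W_11-dot-orbits:

[[1, 5, 6, 14], [2, 7, 8, 11], [3, 13, 17], [4, 9, 12, 16], [10, 18], [15]]


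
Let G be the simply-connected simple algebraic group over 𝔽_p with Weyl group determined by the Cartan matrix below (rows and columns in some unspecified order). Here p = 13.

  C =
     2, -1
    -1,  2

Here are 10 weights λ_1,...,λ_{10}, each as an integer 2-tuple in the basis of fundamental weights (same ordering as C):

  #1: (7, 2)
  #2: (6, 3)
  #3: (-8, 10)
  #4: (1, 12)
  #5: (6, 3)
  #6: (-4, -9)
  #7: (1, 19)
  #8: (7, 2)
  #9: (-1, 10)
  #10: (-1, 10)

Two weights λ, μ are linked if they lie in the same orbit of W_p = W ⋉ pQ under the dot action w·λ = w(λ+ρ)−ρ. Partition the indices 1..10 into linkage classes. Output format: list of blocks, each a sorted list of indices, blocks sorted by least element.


Type A_2, rank 2, |W|=6; reorder rows/cols to standard.

Each λ_j+ρ reduced to Ā_13; 2-tuples below use C's row order:

  1: (8, 3) · 2: (7, 4) · 3: (7, 4) · 4: (0, 11) · 5: (7, 4) · 6: (8, 3) · 7: (7, 4) · 8: (8, 3) · 9: (0, 11) · 10: (0, 11)

The 10 indices split into 3 linkage classes (same alcove rep ⇔ same W_13-dot-orbit):

[[1, 6, 8], [2, 3, 5, 7], [4, 9, 10]]


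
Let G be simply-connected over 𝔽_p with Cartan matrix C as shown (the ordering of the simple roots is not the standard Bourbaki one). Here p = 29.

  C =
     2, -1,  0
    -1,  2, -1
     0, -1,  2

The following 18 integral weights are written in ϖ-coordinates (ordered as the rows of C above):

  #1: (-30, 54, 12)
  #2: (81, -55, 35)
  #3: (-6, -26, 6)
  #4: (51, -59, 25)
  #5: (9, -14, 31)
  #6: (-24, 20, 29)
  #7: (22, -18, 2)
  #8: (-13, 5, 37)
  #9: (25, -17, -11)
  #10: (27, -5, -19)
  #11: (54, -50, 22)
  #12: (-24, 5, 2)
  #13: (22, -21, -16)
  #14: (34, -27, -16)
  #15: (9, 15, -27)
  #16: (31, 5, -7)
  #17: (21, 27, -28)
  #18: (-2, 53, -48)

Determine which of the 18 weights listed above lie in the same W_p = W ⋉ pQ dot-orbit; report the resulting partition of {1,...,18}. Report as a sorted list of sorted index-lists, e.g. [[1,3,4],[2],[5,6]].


Cartan matrix: type A_3 (|W|=24); un-permuting the 3 rows.

λ_j+ρ reflected into Ā_29 (⟨·,θ^∨⟩≤29); 3-tuples as given:

  λ_1+ρ ↦ (0, 10, 16) · λ_2+ρ ↦ (6, 18, 4) · λ_3+ρ ↦ (6, 18, 4) · λ_4+ρ ↦ (20, 3, 0) · λ_5+ρ ↦ (0, 10, 16) · λ_6+ρ ↦ (1, 1, 6) · λ_7+ρ ↦ (6, 3, 14) · λ_8+ρ ↦ (6, 3, 14) · λ_9+ρ ↦ (0, 10, 16) · λ_10+ρ ↦ (6, 18, 4) · λ_11+ρ ↦ (20, 3, 0) · λ_12+ρ ↦ (6, 3, 14) · λ_13+ρ ↦ (6, 3, 14) · λ_14+ρ ↦ (6, 3, 14) · λ_15+ρ ↦ (0, 10, 16) · λ_16+ρ ↦ (20, 3, 0) · λ_17+ρ ↦ (1, 1, 6) · λ_18+ρ ↦ (6, 18, 4)

Linkage partition of the 18 weights (5 classes, p=29):

[[1, 5, 9, 15], [2, 3, 10, 18], [4, 11, 16], [6, 17], [7, 8, 12, 13, 14]]
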